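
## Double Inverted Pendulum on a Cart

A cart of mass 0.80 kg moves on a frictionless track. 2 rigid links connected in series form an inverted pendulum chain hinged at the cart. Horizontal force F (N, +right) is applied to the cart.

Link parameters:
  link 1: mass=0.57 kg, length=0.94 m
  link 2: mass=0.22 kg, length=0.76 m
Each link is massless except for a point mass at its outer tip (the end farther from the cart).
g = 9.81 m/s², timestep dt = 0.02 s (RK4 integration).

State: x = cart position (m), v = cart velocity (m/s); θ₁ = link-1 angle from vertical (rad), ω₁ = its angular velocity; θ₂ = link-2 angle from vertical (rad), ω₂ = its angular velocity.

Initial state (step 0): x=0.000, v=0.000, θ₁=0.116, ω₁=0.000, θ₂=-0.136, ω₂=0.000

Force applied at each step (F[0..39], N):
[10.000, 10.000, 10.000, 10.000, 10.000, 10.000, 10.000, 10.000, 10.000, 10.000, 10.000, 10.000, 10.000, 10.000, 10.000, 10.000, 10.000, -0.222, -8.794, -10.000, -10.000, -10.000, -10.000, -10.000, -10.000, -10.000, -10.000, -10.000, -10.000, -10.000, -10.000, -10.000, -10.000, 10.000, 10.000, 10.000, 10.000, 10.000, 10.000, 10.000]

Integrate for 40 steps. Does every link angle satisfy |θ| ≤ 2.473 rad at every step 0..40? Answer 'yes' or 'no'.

apply F[0]=+10.000 → step 1: x=0.002, v=0.226, θ₁=0.114, ω₁=-0.193, θ₂=-0.137, ω₂=-0.098
apply F[1]=+10.000 → step 2: x=0.009, v=0.452, θ₁=0.108, ω₁=-0.388, θ₂=-0.140, ω₂=-0.194
apply F[2]=+10.000 → step 3: x=0.020, v=0.681, θ₁=0.099, ω₁=-0.588, θ₂=-0.145, ω₂=-0.287
apply F[3]=+10.000 → step 4: x=0.036, v=0.912, θ₁=0.085, ω₁=-0.795, θ₂=-0.151, ω₂=-0.375
apply F[4]=+10.000 → step 5: x=0.057, v=1.148, θ₁=0.067, ω₁=-1.012, θ₂=-0.160, ω₂=-0.456
apply F[5]=+10.000 → step 6: x=0.082, v=1.388, θ₁=0.044, ω₁=-1.239, θ₂=-0.170, ω₂=-0.528
apply F[6]=+10.000 → step 7: x=0.112, v=1.633, θ₁=0.017, ω₁=-1.480, θ₂=-0.181, ω₂=-0.589
apply F[7]=+10.000 → step 8: x=0.148, v=1.882, θ₁=-0.015, ω₁=-1.735, θ₂=-0.193, ω₂=-0.639
apply F[8]=+10.000 → step 9: x=0.188, v=2.136, θ₁=-0.053, ω₁=-2.004, θ₂=-0.206, ω₂=-0.675
apply F[9]=+10.000 → step 10: x=0.233, v=2.392, θ₁=-0.095, ω₁=-2.287, θ₂=-0.220, ω₂=-0.697
apply F[10]=+10.000 → step 11: x=0.283, v=2.648, θ₁=-0.144, ω₁=-2.580, θ₂=-0.234, ω₂=-0.707
apply F[11]=+10.000 → step 12: x=0.339, v=2.899, θ₁=-0.199, ω₁=-2.878, θ₂=-0.248, ω₂=-0.708
apply F[12]=+10.000 → step 13: x=0.399, v=3.141, θ₁=-0.259, ω₁=-3.176, θ₂=-0.262, ω₂=-0.707
apply F[13]=+10.000 → step 14: x=0.464, v=3.366, θ₁=-0.326, ω₁=-3.464, θ₂=-0.276, ω₂=-0.711
apply F[14]=+10.000 → step 15: x=0.534, v=3.569, θ₁=-0.398, ω₁=-3.736, θ₂=-0.291, ω₂=-0.730
apply F[15]=+10.000 → step 16: x=0.607, v=3.745, θ₁=-0.475, ω₁=-3.983, θ₂=-0.306, ω₂=-0.775
apply F[16]=+10.000 → step 17: x=0.683, v=3.890, θ₁=-0.557, ω₁=-4.202, θ₂=-0.322, ω₂=-0.854
apply F[17]=-0.222 → step 18: x=0.760, v=3.812, θ₁=-0.641, ω₁=-4.238, θ₂=-0.340, ω₂=-0.916
apply F[18]=-8.794 → step 19: x=0.834, v=3.573, θ₁=-0.725, ω₁=-4.167, θ₂=-0.358, ω₂=-0.935
apply F[19]=-10.000 → step 20: x=0.903, v=3.319, θ₁=-0.808, ω₁=-4.114, θ₂=-0.377, ω₂=-0.939
apply F[20]=-10.000 → step 21: x=0.967, v=3.068, θ₁=-0.890, ω₁=-4.092, θ₂=-0.396, ω₂=-0.941
apply F[21]=-10.000 → step 22: x=1.026, v=2.817, θ₁=-0.972, ω₁=-4.099, θ₂=-0.415, ω₂=-0.941
apply F[22]=-10.000 → step 23: x=1.080, v=2.565, θ₁=-1.054, ω₁=-4.131, θ₂=-0.433, ω₂=-0.944
apply F[23]=-10.000 → step 24: x=1.129, v=2.308, θ₁=-1.137, ω₁=-4.187, θ₂=-0.452, ω₂=-0.953
apply F[24]=-10.000 → step 25: x=1.172, v=2.043, θ₁=-1.222, ω₁=-4.266, θ₂=-0.472, ω₂=-0.972
apply F[25]=-10.000 → step 26: x=1.210, v=1.768, θ₁=-1.308, ω₁=-4.369, θ₂=-0.491, ω₂=-1.007
apply F[26]=-10.000 → step 27: x=1.243, v=1.480, θ₁=-1.397, ω₁=-4.494, θ₂=-0.512, ω₂=-1.061
apply F[27]=-10.000 → step 28: x=1.269, v=1.176, θ₁=-1.488, ω₁=-4.645, θ₂=-0.534, ω₂=-1.141
apply F[28]=-10.000 → step 29: x=1.290, v=0.853, θ₁=-1.583, ω₁=-4.822, θ₂=-0.558, ω₂=-1.254
apply F[29]=-10.000 → step 30: x=1.303, v=0.507, θ₁=-1.681, ω₁=-5.029, θ₂=-0.584, ω₂=-1.409
apply F[30]=-10.000 → step 31: x=1.310, v=0.134, θ₁=-1.784, ω₁=-5.269, θ₂=-0.615, ω₂=-1.617
apply F[31]=-10.000 → step 32: x=1.308, v=-0.270, θ₁=-1.892, ω₁=-5.549, θ₂=-0.650, ω₂=-1.893
apply F[32]=-10.000 → step 33: x=1.299, v=-0.710, θ₁=-2.006, ω₁=-5.874, θ₂=-0.691, ω₂=-2.256
apply F[33]=+10.000 → step 34: x=1.283, v=-0.863, θ₁=-2.126, ω₁=-6.063, θ₂=-0.744, ω₂=-3.082
apply F[34]=+10.000 → step 35: x=1.264, v=-1.025, θ₁=-2.249, ω₁=-6.243, θ₂=-0.815, ω₂=-4.001
apply F[35]=+10.000 → step 36: x=1.242, v=-1.184, θ₁=-2.375, ω₁=-6.393, θ₂=-0.905, ω₂=-5.019
apply F[36]=+10.000 → step 37: x=1.217, v=-1.325, θ₁=-2.504, ω₁=-6.481, θ₂=-1.016, ω₂=-6.137
apply F[37]=+10.000 → step 38: x=1.189, v=-1.428, θ₁=-2.634, ω₁=-6.459, θ₂=-1.151, ω₂=-7.338
apply F[38]=+10.000 → step 39: x=1.160, v=-1.470, θ₁=-2.761, ω₁=-6.275, θ₂=-1.310, ω₂=-8.587
apply F[39]=+10.000 → step 40: x=1.131, v=-1.433, θ₁=-2.883, ω₁=-5.884, θ₂=-1.494, ω₂=-9.831
Max |angle| over trajectory = 2.883 rad; bound = 2.473 → exceeded.

Answer: no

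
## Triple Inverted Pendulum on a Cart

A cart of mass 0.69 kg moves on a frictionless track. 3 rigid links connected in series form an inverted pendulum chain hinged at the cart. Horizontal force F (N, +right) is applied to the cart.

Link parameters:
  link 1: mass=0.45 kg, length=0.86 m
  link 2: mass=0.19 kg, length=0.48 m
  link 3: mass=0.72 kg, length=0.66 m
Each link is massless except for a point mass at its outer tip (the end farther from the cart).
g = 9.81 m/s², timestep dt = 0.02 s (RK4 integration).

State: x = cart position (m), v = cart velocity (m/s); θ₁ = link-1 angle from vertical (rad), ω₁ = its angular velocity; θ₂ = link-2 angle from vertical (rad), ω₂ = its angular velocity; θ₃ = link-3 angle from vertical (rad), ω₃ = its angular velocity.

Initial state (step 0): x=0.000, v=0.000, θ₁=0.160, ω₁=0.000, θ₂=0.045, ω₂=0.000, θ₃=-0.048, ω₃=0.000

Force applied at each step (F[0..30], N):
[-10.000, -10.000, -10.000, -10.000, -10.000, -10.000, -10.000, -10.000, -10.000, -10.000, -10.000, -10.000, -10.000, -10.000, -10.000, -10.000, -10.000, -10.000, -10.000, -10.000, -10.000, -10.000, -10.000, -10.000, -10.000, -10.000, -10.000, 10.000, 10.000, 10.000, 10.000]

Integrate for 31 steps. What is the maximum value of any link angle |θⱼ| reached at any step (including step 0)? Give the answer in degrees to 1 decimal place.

apply F[0]=-10.000 → step 1: x=-0.003, v=-0.332, θ₁=0.165, ω₁=0.453, θ₂=0.045, ω₂=-0.002, θ₃=-0.049, ω₃=-0.088
apply F[1]=-10.000 → step 2: x=-0.013, v=-0.663, θ₁=0.178, ω₁=0.906, θ₂=0.045, ω₂=-0.009, θ₃=-0.051, ω₃=-0.171
apply F[2]=-10.000 → step 3: x=-0.030, v=-0.990, θ₁=0.201, ω₁=1.356, θ₂=0.045, ω₂=-0.024, θ₃=-0.056, ω₃=-0.241
apply F[3]=-10.000 → step 4: x=-0.053, v=-1.311, θ₁=0.232, ω₁=1.798, θ₂=0.044, ω₂=-0.045, θ₃=-0.061, ω₃=-0.294
apply F[4]=-10.000 → step 5: x=-0.082, v=-1.619, θ₁=0.273, ω₁=2.220, θ₂=0.043, ω₂=-0.064, θ₃=-0.067, ω₃=-0.323
apply F[5]=-10.000 → step 6: x=-0.117, v=-1.910, θ₁=0.321, ω₁=2.609, θ₂=0.041, ω₂=-0.065, θ₃=-0.074, ω₃=-0.323
apply F[6]=-10.000 → step 7: x=-0.158, v=-2.177, θ₁=0.377, ω₁=2.956, θ₂=0.040, ω₂=-0.030, θ₃=-0.080, ω₃=-0.296
apply F[7]=-10.000 → step 8: x=-0.204, v=-2.417, θ₁=0.439, ω₁=3.254, θ₂=0.041, ω₂=0.058, θ₃=-0.085, ω₃=-0.244
apply F[8]=-10.000 → step 9: x=-0.255, v=-2.630, θ₁=0.506, ω₁=3.503, θ₂=0.043, ω₂=0.206, θ₃=-0.090, ω₃=-0.173
apply F[9]=-10.000 → step 10: x=-0.309, v=-2.816, θ₁=0.579, ω₁=3.707, θ₂=0.049, ω₂=0.418, θ₃=-0.092, ω₃=-0.086
apply F[10]=-10.000 → step 11: x=-0.367, v=-2.977, θ₁=0.655, ω₁=3.875, θ₂=0.060, ω₂=0.690, θ₃=-0.093, ω₃=0.014
apply F[11]=-10.000 → step 12: x=-0.428, v=-3.115, θ₁=0.733, ω₁=4.011, θ₂=0.077, ω₂=1.013, θ₃=-0.092, ω₃=0.127
apply F[12]=-10.000 → step 13: x=-0.492, v=-3.232, θ₁=0.815, ω₁=4.122, θ₂=0.101, ω₂=1.378, θ₃=-0.088, ω₃=0.253
apply F[13]=-10.000 → step 14: x=-0.557, v=-3.329, θ₁=0.898, ω₁=4.211, θ₂=0.133, ω₂=1.774, θ₃=-0.081, ω₃=0.396
apply F[14]=-10.000 → step 15: x=-0.625, v=-3.408, θ₁=0.983, ω₁=4.282, θ₂=0.172, ω₂=2.191, θ₃=-0.072, ω₃=0.561
apply F[15]=-10.000 → step 16: x=-0.694, v=-3.469, θ₁=1.069, ω₁=4.336, θ₂=0.220, ω₂=2.618, θ₃=-0.059, ω₃=0.754
apply F[16]=-10.000 → step 17: x=-0.763, v=-3.514, θ₁=1.156, ω₁=4.373, θ₂=0.277, ω₂=3.041, θ₃=-0.041, ω₃=0.981
apply F[17]=-10.000 → step 18: x=-0.834, v=-3.543, θ₁=1.244, ω₁=4.395, θ₂=0.342, ω₂=3.451, θ₃=-0.019, ω₃=1.249
apply F[18]=-10.000 → step 19: x=-0.905, v=-3.559, θ₁=1.332, ω₁=4.402, θ₂=0.415, ω₂=3.836, θ₃=0.009, ω₃=1.567
apply F[19]=-10.000 → step 20: x=-0.976, v=-3.561, θ₁=1.420, ω₁=4.394, θ₂=0.495, ω₂=4.183, θ₃=0.044, ω₃=1.940
apply F[20]=-10.000 → step 21: x=-1.047, v=-3.552, θ₁=1.508, ω₁=4.373, θ₂=0.582, ω₂=4.483, θ₃=0.087, ω₃=2.375
apply F[21]=-10.000 → step 22: x=-1.118, v=-3.533, θ₁=1.595, ω₁=4.338, θ₂=0.674, ω₂=4.724, θ₃=0.139, ω₃=2.876
apply F[22]=-10.000 → step 23: x=-1.189, v=-3.505, θ₁=1.681, ω₁=4.288, θ₂=0.770, ω₂=4.890, θ₃=0.202, ω₃=3.446
apply F[23]=-10.000 → step 24: x=-1.259, v=-3.468, θ₁=1.766, ω₁=4.222, θ₂=0.869, ω₂=4.967, θ₃=0.278, ω₃=4.088
apply F[24]=-10.000 → step 25: x=-1.327, v=-3.424, θ₁=1.850, ω₁=4.137, θ₂=0.968, ω₂=4.936, θ₃=0.366, ω₃=4.803
apply F[25]=-10.000 → step 26: x=-1.395, v=-3.374, θ₁=1.932, ω₁=4.025, θ₂=1.066, ω₂=4.776, θ₃=0.470, ω₃=5.590
apply F[26]=-10.000 → step 27: x=-1.462, v=-3.316, θ₁=2.011, ω₁=3.877, θ₂=1.158, ω₂=4.471, θ₃=0.591, ω₃=6.452
apply F[27]=+10.000 → step 28: x=-1.525, v=-2.898, θ₁=2.089, ω₁=3.989, θ₂=1.240, ω₂=3.680, θ₃=0.726, ω₃=7.121
apply F[28]=+10.000 → step 29: x=-1.578, v=-2.449, θ₁=2.170, ω₁=4.081, θ₂=1.305, ω₂=2.898, θ₃=0.876, ω₃=7.824
apply F[29]=+10.000 → step 30: x=-1.622, v=-1.968, θ₁=2.252, ω₁=4.112, θ₂=1.356, ω₂=2.236, θ₃=1.039, ω₃=8.534
apply F[30]=+10.000 → step 31: x=-1.657, v=-1.457, θ₁=2.334, ω₁=4.041, θ₂=1.397, ω₂=1.926, θ₃=1.216, ω₃=9.141
Max |angle| over trajectory = 2.334 rad = 133.7°.

Answer: 133.7°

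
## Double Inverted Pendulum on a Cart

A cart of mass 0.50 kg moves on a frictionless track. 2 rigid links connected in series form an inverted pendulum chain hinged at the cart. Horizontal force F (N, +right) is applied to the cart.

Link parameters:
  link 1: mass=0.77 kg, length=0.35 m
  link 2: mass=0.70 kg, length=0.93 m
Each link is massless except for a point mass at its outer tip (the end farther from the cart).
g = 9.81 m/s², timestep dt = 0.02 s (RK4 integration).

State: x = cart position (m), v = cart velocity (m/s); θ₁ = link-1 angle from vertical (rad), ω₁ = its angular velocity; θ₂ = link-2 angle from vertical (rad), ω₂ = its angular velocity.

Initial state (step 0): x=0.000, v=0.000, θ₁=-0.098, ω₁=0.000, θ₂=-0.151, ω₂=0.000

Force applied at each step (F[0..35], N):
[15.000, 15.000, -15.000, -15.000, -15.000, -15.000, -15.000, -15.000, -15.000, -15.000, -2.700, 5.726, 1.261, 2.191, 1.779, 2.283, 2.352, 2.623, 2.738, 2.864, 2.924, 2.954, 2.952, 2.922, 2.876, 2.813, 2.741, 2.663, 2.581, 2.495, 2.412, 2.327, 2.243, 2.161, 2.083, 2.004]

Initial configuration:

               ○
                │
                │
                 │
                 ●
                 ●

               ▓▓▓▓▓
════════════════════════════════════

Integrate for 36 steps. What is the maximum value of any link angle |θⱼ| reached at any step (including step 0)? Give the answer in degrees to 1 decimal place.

apply F[0]=+15.000 → step 1: x=0.006, v=0.637, θ₁=-0.117, ω₁=-1.853, θ₂=-0.151, ω₂=-0.012
apply F[1]=+15.000 → step 2: x=0.025, v=1.257, θ₁=-0.172, ω₁=-3.682, θ₂=-0.151, ω₂=-0.014
apply F[2]=-15.000 → step 3: x=0.046, v=0.788, θ₁=-0.233, ω₁=-2.517, θ₂=-0.151, ω₂=0.011
apply F[3]=-15.000 → step 4: x=0.057, v=0.382, θ₁=-0.274, ω₁=-1.605, θ₂=-0.151, ω₂=0.067
apply F[4]=-15.000 → step 5: x=0.061, v=0.013, θ₁=-0.299, ω₁=-0.852, θ₂=-0.149, ω₂=0.145
apply F[5]=-15.000 → step 6: x=0.058, v=-0.337, θ₁=-0.309, ω₁=-0.181, θ₂=-0.145, ω₂=0.236
apply F[6]=-15.000 → step 7: x=0.048, v=-0.683, θ₁=-0.306, ω₁=0.471, θ₂=-0.139, ω₂=0.333
apply F[7]=-15.000 → step 8: x=0.031, v=-1.041, θ₁=-0.290, ω₁=1.165, θ₂=-0.132, ω₂=0.427
apply F[8]=-15.000 → step 9: x=0.006, v=-1.425, θ₁=-0.259, ω₁=1.969, θ₂=-0.122, ω₂=0.508
apply F[9]=-15.000 → step 10: x=-0.027, v=-1.858, θ₁=-0.210, ω₁=2.965, θ₂=-0.111, ω₂=0.568
apply F[10]=-2.700 → step 11: x=-0.064, v=-1.895, θ₁=-0.151, ω₁=2.943, θ₂=-0.100, ω₂=0.589
apply F[11]=+5.726 → step 12: x=-0.099, v=-1.625, θ₁=-0.101, ω₁=2.100, θ₂=-0.088, ω₂=0.595
apply F[12]=+1.261 → step 13: x=-0.131, v=-1.537, θ₁=-0.062, ω₁=1.806, θ₂=-0.076, ω₂=0.595
apply F[13]=+2.191 → step 14: x=-0.161, v=-1.427, θ₁=-0.029, ω₁=1.478, θ₂=-0.064, ω₂=0.586
apply F[14]=+1.779 → step 15: x=-0.188, v=-1.348, θ₁=-0.002, ω₁=1.265, θ₂=-0.053, ω₂=0.570
apply F[15]=+2.283 → step 16: x=-0.214, v=-1.263, θ₁=0.022, ω₁=1.052, θ₂=-0.041, ω₂=0.548
apply F[16]=+2.352 → step 17: x=-0.239, v=-1.186, θ₁=0.041, ω₁=0.884, θ₂=-0.031, ω₂=0.522
apply F[17]=+2.623 → step 18: x=-0.262, v=-1.109, θ₁=0.057, ω₁=0.728, θ₂=-0.021, ω₂=0.493
apply F[18]=+2.738 → step 19: x=-0.283, v=-1.036, θ₁=0.070, ω₁=0.594, θ₂=-0.011, ω₂=0.461
apply F[19]=+2.864 → step 20: x=-0.303, v=-0.964, θ₁=0.081, ω₁=0.475, θ₂=-0.002, ω₂=0.428
apply F[20]=+2.924 → step 21: x=-0.322, v=-0.897, θ₁=0.089, ω₁=0.372, θ₂=0.006, ω₂=0.394
apply F[21]=+2.954 → step 22: x=-0.339, v=-0.832, θ₁=0.096, ω₁=0.283, θ₂=0.014, ω₂=0.361
apply F[22]=+2.952 → step 23: x=-0.355, v=-0.772, θ₁=0.100, ω₁=0.206, θ₂=0.021, ω₂=0.328
apply F[23]=+2.922 → step 24: x=-0.370, v=-0.714, θ₁=0.104, ω₁=0.141, θ₂=0.027, ω₂=0.296
apply F[24]=+2.876 → step 25: x=-0.384, v=-0.661, θ₁=0.106, ω₁=0.086, θ₂=0.032, ω₂=0.265
apply F[25]=+2.813 → step 26: x=-0.397, v=-0.611, θ₁=0.107, ω₁=0.040, θ₂=0.037, ω₂=0.236
apply F[26]=+2.741 → step 27: x=-0.408, v=-0.564, θ₁=0.108, ω₁=0.003, θ₂=0.042, ω₂=0.208
apply F[27]=+2.663 → step 28: x=-0.419, v=-0.520, θ₁=0.108, ω₁=-0.028, θ₂=0.046, ω₂=0.182
apply F[28]=+2.581 → step 29: x=-0.429, v=-0.479, θ₁=0.107, ω₁=-0.053, θ₂=0.049, ω₂=0.157
apply F[29]=+2.495 → step 30: x=-0.438, v=-0.441, θ₁=0.106, ω₁=-0.073, θ₂=0.052, ω₂=0.135
apply F[30]=+2.412 → step 31: x=-0.447, v=-0.406, θ₁=0.104, ω₁=-0.089, θ₂=0.054, ω₂=0.114
apply F[31]=+2.327 → step 32: x=-0.455, v=-0.373, θ₁=0.102, ω₁=-0.101, θ₂=0.057, ω₂=0.094
apply F[32]=+2.243 → step 33: x=-0.462, v=-0.342, θ₁=0.100, ω₁=-0.110, θ₂=0.058, ω₂=0.077
apply F[33]=+2.161 → step 34: x=-0.468, v=-0.313, θ₁=0.098, ω₁=-0.117, θ₂=0.060, ω₂=0.061
apply F[34]=+2.083 → step 35: x=-0.474, v=-0.285, θ₁=0.095, ω₁=-0.122, θ₂=0.061, ω₂=0.046
apply F[35]=+2.004 → step 36: x=-0.480, v=-0.260, θ₁=0.093, ω₁=-0.125, θ₂=0.061, ω₂=0.032
Max |angle| over trajectory = 0.309 rad = 17.7°.

Answer: 17.7°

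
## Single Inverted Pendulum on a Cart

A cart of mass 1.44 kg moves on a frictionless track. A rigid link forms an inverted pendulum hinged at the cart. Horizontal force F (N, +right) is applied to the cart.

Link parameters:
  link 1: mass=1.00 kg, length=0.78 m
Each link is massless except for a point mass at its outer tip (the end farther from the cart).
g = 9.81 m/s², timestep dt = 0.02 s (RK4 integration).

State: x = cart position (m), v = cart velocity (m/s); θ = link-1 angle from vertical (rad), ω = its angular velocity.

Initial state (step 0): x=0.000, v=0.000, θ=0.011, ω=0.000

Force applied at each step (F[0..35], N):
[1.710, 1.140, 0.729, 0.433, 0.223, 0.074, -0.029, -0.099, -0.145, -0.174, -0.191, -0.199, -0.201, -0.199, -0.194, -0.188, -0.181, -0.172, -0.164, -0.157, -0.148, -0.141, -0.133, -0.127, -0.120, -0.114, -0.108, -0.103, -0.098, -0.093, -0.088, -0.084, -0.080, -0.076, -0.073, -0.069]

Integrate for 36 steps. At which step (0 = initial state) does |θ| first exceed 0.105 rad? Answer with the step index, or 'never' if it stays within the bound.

Answer: never

Derivation:
apply F[0]=+1.710 → step 1: x=0.000, v=0.022, θ=0.011, ω=-0.026
apply F[1]=+1.140 → step 2: x=0.001, v=0.037, θ=0.010, ω=-0.042
apply F[2]=+0.729 → step 3: x=0.002, v=0.045, θ=0.009, ω=-0.051
apply F[3]=+0.433 → step 4: x=0.003, v=0.050, θ=0.008, ω=-0.055
apply F[4]=+0.223 → step 5: x=0.004, v=0.052, θ=0.007, ω=-0.055
apply F[5]=+0.074 → step 6: x=0.005, v=0.053, θ=0.006, ω=-0.054
apply F[6]=-0.029 → step 7: x=0.006, v=0.051, θ=0.005, ω=-0.051
apply F[7]=-0.099 → step 8: x=0.007, v=0.049, θ=0.004, ω=-0.047
apply F[8]=-0.145 → step 9: x=0.008, v=0.047, θ=0.003, ω=-0.043
apply F[9]=-0.174 → step 10: x=0.009, v=0.044, θ=0.002, ω=-0.039
apply F[10]=-0.191 → step 11: x=0.009, v=0.041, θ=0.001, ω=-0.035
apply F[11]=-0.199 → step 12: x=0.010, v=0.038, θ=0.001, ω=-0.031
apply F[12]=-0.201 → step 13: x=0.011, v=0.036, θ=0.000, ω=-0.027
apply F[13]=-0.199 → step 14: x=0.012, v=0.033, θ=-0.000, ω=-0.024
apply F[14]=-0.194 → step 15: x=0.012, v=0.030, θ=-0.001, ω=-0.021
apply F[15]=-0.188 → step 16: x=0.013, v=0.028, θ=-0.001, ω=-0.018
apply F[16]=-0.181 → step 17: x=0.013, v=0.025, θ=-0.002, ω=-0.015
apply F[17]=-0.172 → step 18: x=0.014, v=0.023, θ=-0.002, ω=-0.013
apply F[18]=-0.164 → step 19: x=0.014, v=0.021, θ=-0.002, ω=-0.011
apply F[19]=-0.157 → step 20: x=0.015, v=0.019, θ=-0.002, ω=-0.009
apply F[20]=-0.148 → step 21: x=0.015, v=0.018, θ=-0.002, ω=-0.007
apply F[21]=-0.141 → step 22: x=0.015, v=0.016, θ=-0.002, ω=-0.006
apply F[22]=-0.133 → step 23: x=0.016, v=0.014, θ=-0.003, ω=-0.004
apply F[23]=-0.127 → step 24: x=0.016, v=0.013, θ=-0.003, ω=-0.003
apply F[24]=-0.120 → step 25: x=0.016, v=0.012, θ=-0.003, ω=-0.002
apply F[25]=-0.114 → step 26: x=0.016, v=0.011, θ=-0.003, ω=-0.001
apply F[26]=-0.108 → step 27: x=0.017, v=0.009, θ=-0.003, ω=-0.001
apply F[27]=-0.103 → step 28: x=0.017, v=0.008, θ=-0.003, ω=0.000
apply F[28]=-0.098 → step 29: x=0.017, v=0.007, θ=-0.003, ω=0.001
apply F[29]=-0.093 → step 30: x=0.017, v=0.006, θ=-0.003, ω=0.001
apply F[30]=-0.088 → step 31: x=0.017, v=0.006, θ=-0.003, ω=0.002
apply F[31]=-0.084 → step 32: x=0.017, v=0.005, θ=-0.003, ω=0.002
apply F[32]=-0.080 → step 33: x=0.017, v=0.004, θ=-0.003, ω=0.002
apply F[33]=-0.076 → step 34: x=0.018, v=0.003, θ=-0.003, ω=0.002
apply F[34]=-0.073 → step 35: x=0.018, v=0.003, θ=-0.003, ω=0.003
apply F[35]=-0.069 → step 36: x=0.018, v=0.002, θ=-0.002, ω=0.003
max |θ| = 0.011 ≤ 0.105 over all 37 states.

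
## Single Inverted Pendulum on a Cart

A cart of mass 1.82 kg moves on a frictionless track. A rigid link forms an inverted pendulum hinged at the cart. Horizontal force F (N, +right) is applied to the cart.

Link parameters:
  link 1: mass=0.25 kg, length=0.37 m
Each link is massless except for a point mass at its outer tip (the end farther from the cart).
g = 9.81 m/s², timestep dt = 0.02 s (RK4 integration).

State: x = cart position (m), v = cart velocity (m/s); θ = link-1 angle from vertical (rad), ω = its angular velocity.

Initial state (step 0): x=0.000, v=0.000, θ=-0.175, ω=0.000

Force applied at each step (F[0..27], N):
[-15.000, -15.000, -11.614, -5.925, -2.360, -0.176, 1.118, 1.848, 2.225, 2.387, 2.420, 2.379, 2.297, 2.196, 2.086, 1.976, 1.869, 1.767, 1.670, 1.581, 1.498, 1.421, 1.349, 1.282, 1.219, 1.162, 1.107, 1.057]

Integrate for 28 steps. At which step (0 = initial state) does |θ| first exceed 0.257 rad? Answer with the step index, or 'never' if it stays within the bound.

apply F[0]=-15.000 → step 1: x=-0.002, v=-0.160, θ=-0.172, ω=0.333
apply F[1]=-15.000 → step 2: x=-0.006, v=-0.319, θ=-0.162, ω=0.671
apply F[2]=-11.614 → step 3: x=-0.014, v=-0.443, θ=-0.146, ω=0.919
apply F[3]=-5.925 → step 4: x=-0.023, v=-0.504, θ=-0.126, ω=1.011
apply F[4]=-2.360 → step 5: x=-0.034, v=-0.527, θ=-0.106, ω=1.011
apply F[5]=-0.176 → step 6: x=-0.044, v=-0.526, θ=-0.087, ω=0.958
apply F[6]=+1.118 → step 7: x=-0.055, v=-0.512, θ=-0.068, ω=0.879
apply F[7]=+1.848 → step 8: x=-0.065, v=-0.490, θ=-0.052, ω=0.788
apply F[8]=+2.225 → step 9: x=-0.074, v=-0.465, θ=-0.037, ω=0.696
apply F[9]=+2.387 → step 10: x=-0.083, v=-0.438, θ=-0.024, ω=0.607
apply F[10]=+2.420 → step 11: x=-0.092, v=-0.411, θ=-0.012, ω=0.524
apply F[11]=+2.379 → step 12: x=-0.100, v=-0.384, θ=-0.003, ω=0.449
apply F[12]=+2.297 → step 13: x=-0.107, v=-0.359, θ=0.006, ω=0.382
apply F[13]=+2.196 → step 14: x=-0.114, v=-0.335, θ=0.013, ω=0.322
apply F[14]=+2.086 → step 15: x=-0.121, v=-0.313, θ=0.018, ω=0.270
apply F[15]=+1.976 → step 16: x=-0.127, v=-0.292, θ=0.023, ω=0.224
apply F[16]=+1.869 → step 17: x=-0.132, v=-0.272, θ=0.027, ω=0.183
apply F[17]=+1.767 → step 18: x=-0.138, v=-0.253, θ=0.031, ω=0.149
apply F[18]=+1.670 → step 19: x=-0.142, v=-0.236, θ=0.033, ω=0.118
apply F[19]=+1.581 → step 20: x=-0.147, v=-0.219, θ=0.036, ω=0.092
apply F[20]=+1.498 → step 21: x=-0.151, v=-0.204, θ=0.037, ω=0.070
apply F[21]=+1.421 → step 22: x=-0.155, v=-0.189, θ=0.038, ω=0.050
apply F[22]=+1.349 → step 23: x=-0.159, v=-0.175, θ=0.039, ω=0.034
apply F[23]=+1.282 → step 24: x=-0.162, v=-0.162, θ=0.040, ω=0.020
apply F[24]=+1.219 → step 25: x=-0.165, v=-0.150, θ=0.040, ω=0.008
apply F[25]=+1.162 → step 26: x=-0.168, v=-0.138, θ=0.040, ω=-0.003
apply F[26]=+1.107 → step 27: x=-0.171, v=-0.127, θ=0.040, ω=-0.011
apply F[27]=+1.057 → step 28: x=-0.173, v=-0.117, θ=0.040, ω=-0.019
max |θ| = 0.175 ≤ 0.257 over all 29 states.

Answer: never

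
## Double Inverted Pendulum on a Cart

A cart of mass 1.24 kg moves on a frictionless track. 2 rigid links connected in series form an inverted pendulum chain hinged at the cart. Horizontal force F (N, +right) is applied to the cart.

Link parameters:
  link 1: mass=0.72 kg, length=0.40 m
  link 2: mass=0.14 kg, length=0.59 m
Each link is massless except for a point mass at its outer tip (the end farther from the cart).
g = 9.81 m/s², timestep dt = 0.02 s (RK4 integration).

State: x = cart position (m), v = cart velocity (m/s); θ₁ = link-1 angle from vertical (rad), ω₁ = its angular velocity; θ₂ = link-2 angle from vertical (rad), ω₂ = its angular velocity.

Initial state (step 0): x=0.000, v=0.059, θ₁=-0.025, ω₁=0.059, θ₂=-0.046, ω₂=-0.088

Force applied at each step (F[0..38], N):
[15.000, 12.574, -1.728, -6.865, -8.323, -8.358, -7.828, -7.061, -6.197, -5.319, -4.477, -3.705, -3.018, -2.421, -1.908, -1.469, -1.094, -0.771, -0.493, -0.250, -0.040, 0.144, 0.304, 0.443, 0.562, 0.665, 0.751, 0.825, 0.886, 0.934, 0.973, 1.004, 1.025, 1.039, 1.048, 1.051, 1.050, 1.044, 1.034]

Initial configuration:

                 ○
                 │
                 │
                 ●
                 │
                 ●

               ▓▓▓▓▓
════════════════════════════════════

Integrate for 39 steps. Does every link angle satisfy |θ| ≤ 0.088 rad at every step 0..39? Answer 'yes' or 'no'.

Answer: no

Derivation:
apply F[0]=+15.000 → step 1: x=0.004, v=0.304, θ₁=-0.030, ω₁=-0.565, θ₂=-0.048, ω₂=-0.096
apply F[1]=+12.574 → step 2: x=0.012, v=0.512, θ₁=-0.047, ω₁=-1.101, θ₂=-0.050, ω₂=-0.100
apply F[2]=-1.728 → step 3: x=0.022, v=0.492, θ₁=-0.068, ω₁=-1.079, θ₂=-0.052, ω₂=-0.097
apply F[3]=-6.865 → step 4: x=0.031, v=0.391, θ₁=-0.088, ω₁=-0.871, θ₂=-0.054, ω₂=-0.087
apply F[4]=-8.323 → step 5: x=0.037, v=0.271, θ₁=-0.103, ω₁=-0.621, θ₂=-0.055, ω₂=-0.070
apply F[5]=-8.358 → step 6: x=0.041, v=0.151, θ₁=-0.113, ω₁=-0.383, θ₂=-0.056, ω₂=-0.048
apply F[6]=-7.828 → step 7: x=0.043, v=0.042, θ₁=-0.118, ω₁=-0.173, θ₂=-0.057, ω₂=-0.024
apply F[7]=-7.061 → step 8: x=0.043, v=-0.055, θ₁=-0.120, ω₁=0.003, θ₂=-0.057, ω₂=0.002
apply F[8]=-6.197 → step 9: x=0.041, v=-0.138, θ₁=-0.119, ω₁=0.144, θ₂=-0.057, ω₂=0.028
apply F[9]=-5.319 → step 10: x=0.038, v=-0.208, θ₁=-0.115, ω₁=0.253, θ₂=-0.056, ω₂=0.053
apply F[10]=-4.477 → step 11: x=0.033, v=-0.264, θ₁=-0.109, ω₁=0.334, θ₂=-0.055, ω₂=0.075
apply F[11]=-3.705 → step 12: x=0.027, v=-0.310, θ₁=-0.102, ω₁=0.390, θ₂=-0.053, ω₂=0.096
apply F[12]=-3.018 → step 13: x=0.021, v=-0.345, θ₁=-0.093, ω₁=0.426, θ₂=-0.051, ω₂=0.114
apply F[13]=-2.421 → step 14: x=0.014, v=-0.372, θ₁=-0.085, ω₁=0.445, θ₂=-0.049, ω₂=0.130
apply F[14]=-1.908 → step 15: x=0.006, v=-0.392, θ₁=-0.076, ω₁=0.453, θ₂=-0.046, ω₂=0.143
apply F[15]=-1.469 → step 16: x=-0.002, v=-0.406, θ₁=-0.067, ω₁=0.450, θ₂=-0.043, ω₂=0.153
apply F[16]=-1.094 → step 17: x=-0.010, v=-0.415, θ₁=-0.058, ω₁=0.441, θ₂=-0.040, ω₂=0.162
apply F[17]=-0.771 → step 18: x=-0.018, v=-0.420, θ₁=-0.049, ω₁=0.426, θ₂=-0.037, ω₂=0.168
apply F[18]=-0.493 → step 19: x=-0.027, v=-0.422, θ₁=-0.041, ω₁=0.408, θ₂=-0.033, ω₂=0.172
apply F[19]=-0.250 → step 20: x=-0.035, v=-0.421, θ₁=-0.033, ω₁=0.387, θ₂=-0.030, ω₂=0.174
apply F[20]=-0.040 → step 21: x=-0.044, v=-0.418, θ₁=-0.025, ω₁=0.364, θ₂=-0.026, ω₂=0.174
apply F[21]=+0.144 → step 22: x=-0.052, v=-0.413, θ₁=-0.018, ω₁=0.340, θ₂=-0.023, ω₂=0.173
apply F[22]=+0.304 → step 23: x=-0.060, v=-0.406, θ₁=-0.012, ω₁=0.316, θ₂=-0.019, ω₂=0.171
apply F[23]=+0.443 → step 24: x=-0.068, v=-0.397, θ₁=-0.006, ω₁=0.292, θ₂=-0.016, ω₂=0.167
apply F[24]=+0.562 → step 25: x=-0.076, v=-0.388, θ₁=-0.000, ω₁=0.268, θ₂=-0.013, ω₂=0.163
apply F[25]=+0.665 → step 26: x=-0.084, v=-0.378, θ₁=0.005, ω₁=0.244, θ₂=-0.009, ω₂=0.157
apply F[26]=+0.751 → step 27: x=-0.091, v=-0.366, θ₁=0.010, ω₁=0.222, θ₂=-0.006, ω₂=0.151
apply F[27]=+0.825 → step 28: x=-0.098, v=-0.355, θ₁=0.014, ω₁=0.200, θ₂=-0.003, ω₂=0.145
apply F[28]=+0.886 → step 29: x=-0.105, v=-0.343, θ₁=0.018, ω₁=0.179, θ₂=-0.001, ω₂=0.138
apply F[29]=+0.934 → step 30: x=-0.112, v=-0.330, θ₁=0.021, ω₁=0.159, θ₂=0.002, ω₂=0.131
apply F[30]=+0.973 → step 31: x=-0.119, v=-0.317, θ₁=0.024, ω₁=0.140, θ₂=0.005, ω₂=0.123
apply F[31]=+1.004 → step 32: x=-0.125, v=-0.305, θ₁=0.027, ω₁=0.122, θ₂=0.007, ω₂=0.115
apply F[32]=+1.025 → step 33: x=-0.131, v=-0.292, θ₁=0.029, ω₁=0.106, θ₂=0.009, ω₂=0.108
apply F[33]=+1.039 → step 34: x=-0.136, v=-0.279, θ₁=0.031, ω₁=0.091, θ₂=0.011, ω₂=0.100
apply F[34]=+1.048 → step 35: x=-0.142, v=-0.267, θ₁=0.032, ω₁=0.076, θ₂=0.013, ω₂=0.092
apply F[35]=+1.051 → step 36: x=-0.147, v=-0.254, θ₁=0.034, ω₁=0.063, θ₂=0.015, ω₂=0.085
apply F[36]=+1.050 → step 37: x=-0.152, v=-0.242, θ₁=0.035, ω₁=0.051, θ₂=0.017, ω₂=0.077
apply F[37]=+1.044 → step 38: x=-0.157, v=-0.230, θ₁=0.036, ω₁=0.041, θ₂=0.018, ω₂=0.070
apply F[38]=+1.034 → step 39: x=-0.161, v=-0.218, θ₁=0.037, ω₁=0.031, θ₂=0.019, ω₂=0.063
Max |angle| over trajectory = 0.120 rad; bound = 0.088 → exceeded.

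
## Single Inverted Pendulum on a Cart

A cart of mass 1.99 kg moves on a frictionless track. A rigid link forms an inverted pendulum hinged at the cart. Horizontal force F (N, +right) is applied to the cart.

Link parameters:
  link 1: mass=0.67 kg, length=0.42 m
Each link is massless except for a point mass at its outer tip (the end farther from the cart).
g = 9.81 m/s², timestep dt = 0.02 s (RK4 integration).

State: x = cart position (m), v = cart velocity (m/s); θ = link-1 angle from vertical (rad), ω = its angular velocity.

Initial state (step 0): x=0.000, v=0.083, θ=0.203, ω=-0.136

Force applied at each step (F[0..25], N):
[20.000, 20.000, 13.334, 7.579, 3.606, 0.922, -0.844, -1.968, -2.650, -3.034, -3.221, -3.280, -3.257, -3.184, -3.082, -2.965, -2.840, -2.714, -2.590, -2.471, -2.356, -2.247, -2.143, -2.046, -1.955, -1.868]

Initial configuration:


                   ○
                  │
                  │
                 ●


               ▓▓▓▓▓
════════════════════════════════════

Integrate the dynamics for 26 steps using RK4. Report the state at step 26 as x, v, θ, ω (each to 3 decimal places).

apply F[0]=+20.000 → step 1: x=0.004, v=0.269, θ=0.197, ω=-0.476
apply F[1]=+20.000 → step 2: x=0.011, v=0.455, θ=0.184, ω=-0.824
apply F[2]=+13.334 → step 3: x=0.021, v=0.577, θ=0.165, ω=-1.028
apply F[3]=+7.579 → step 4: x=0.033, v=0.643, θ=0.144, ω=-1.112
apply F[4]=+3.606 → step 5: x=0.046, v=0.671, θ=0.122, ω=-1.116
apply F[5]=+0.922 → step 6: x=0.060, v=0.674, θ=0.100, ω=-1.069
apply F[6]=-0.844 → step 7: x=0.073, v=0.659, θ=0.079, ω=-0.994
apply F[7]=-1.968 → step 8: x=0.086, v=0.635, θ=0.060, ω=-0.905
apply F[8]=-2.650 → step 9: x=0.099, v=0.605, θ=0.043, ω=-0.809
apply F[9]=-3.034 → step 10: x=0.110, v=0.573, θ=0.028, ω=-0.715
apply F[10]=-3.221 → step 11: x=0.121, v=0.539, θ=0.015, ω=-0.625
apply F[11]=-3.280 → step 12: x=0.132, v=0.505, θ=0.003, ω=-0.541
apply F[12]=-3.257 → step 13: x=0.142, v=0.473, θ=-0.007, ω=-0.464
apply F[13]=-3.184 → step 14: x=0.151, v=0.442, θ=-0.016, ω=-0.395
apply F[14]=-3.082 → step 15: x=0.159, v=0.412, θ=-0.023, ω=-0.333
apply F[15]=-2.965 → step 16: x=0.167, v=0.384, θ=-0.029, ω=-0.279
apply F[16]=-2.840 → step 17: x=0.175, v=0.357, θ=-0.034, ω=-0.231
apply F[17]=-2.714 → step 18: x=0.182, v=0.332, θ=-0.038, ω=-0.188
apply F[18]=-2.590 → step 19: x=0.188, v=0.309, θ=-0.042, ω=-0.151
apply F[19]=-2.471 → step 20: x=0.194, v=0.287, θ=-0.044, ω=-0.119
apply F[20]=-2.356 → step 21: x=0.200, v=0.266, θ=-0.046, ω=-0.091
apply F[21]=-2.247 → step 22: x=0.205, v=0.247, θ=-0.048, ω=-0.067
apply F[22]=-2.143 → step 23: x=0.209, v=0.229, θ=-0.049, ω=-0.046
apply F[23]=-2.046 → step 24: x=0.214, v=0.211, θ=-0.050, ω=-0.028
apply F[24]=-1.955 → step 25: x=0.218, v=0.195, θ=-0.050, ω=-0.013
apply F[25]=-1.868 → step 26: x=0.222, v=0.180, θ=-0.051, ω=0.000

Answer: x=0.222, v=0.180, θ=-0.051, ω=0.000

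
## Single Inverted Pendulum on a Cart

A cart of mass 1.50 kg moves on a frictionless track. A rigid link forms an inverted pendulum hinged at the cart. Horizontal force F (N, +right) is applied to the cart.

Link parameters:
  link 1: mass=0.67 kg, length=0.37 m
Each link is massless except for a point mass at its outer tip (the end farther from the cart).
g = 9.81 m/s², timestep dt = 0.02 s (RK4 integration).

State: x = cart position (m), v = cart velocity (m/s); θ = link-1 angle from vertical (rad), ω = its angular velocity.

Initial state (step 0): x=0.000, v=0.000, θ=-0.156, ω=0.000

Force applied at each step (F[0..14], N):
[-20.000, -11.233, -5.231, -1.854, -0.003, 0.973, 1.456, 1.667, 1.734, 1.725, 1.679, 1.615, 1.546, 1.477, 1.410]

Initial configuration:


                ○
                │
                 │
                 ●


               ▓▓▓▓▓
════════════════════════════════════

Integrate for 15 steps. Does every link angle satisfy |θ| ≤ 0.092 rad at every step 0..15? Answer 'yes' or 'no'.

Answer: no

Derivation:
apply F[0]=-20.000 → step 1: x=-0.003, v=-0.251, θ=-0.150, ω=0.588
apply F[1]=-11.233 → step 2: x=-0.009, v=-0.387, θ=-0.135, ω=0.878
apply F[2]=-5.231 → step 3: x=-0.017, v=-0.446, θ=-0.117, ω=0.968
apply F[3]=-1.854 → step 4: x=-0.026, v=-0.462, θ=-0.098, ω=0.953
apply F[4]=-0.003 → step 5: x=-0.035, v=-0.454, θ=-0.079, ω=0.886
apply F[5]=+0.973 → step 6: x=-0.044, v=-0.435, θ=-0.063, ω=0.798
apply F[6]=+1.456 → step 7: x=-0.053, v=-0.411, θ=-0.048, ω=0.704
apply F[7]=+1.667 → step 8: x=-0.061, v=-0.385, θ=-0.035, ω=0.612
apply F[8]=+1.734 → step 9: x=-0.068, v=-0.360, θ=-0.023, ω=0.528
apply F[9]=+1.725 → step 10: x=-0.075, v=-0.335, θ=-0.013, ω=0.452
apply F[10]=+1.679 → step 11: x=-0.082, v=-0.312, θ=-0.005, ω=0.385
apply F[11]=+1.615 → step 12: x=-0.088, v=-0.290, θ=0.002, ω=0.325
apply F[12]=+1.546 → step 13: x=-0.093, v=-0.270, θ=0.008, ω=0.274
apply F[13]=+1.477 → step 14: x=-0.098, v=-0.251, θ=0.013, ω=0.229
apply F[14]=+1.410 → step 15: x=-0.103, v=-0.234, θ=0.017, ω=0.190
Max |angle| over trajectory = 0.156 rad; bound = 0.092 → exceeded.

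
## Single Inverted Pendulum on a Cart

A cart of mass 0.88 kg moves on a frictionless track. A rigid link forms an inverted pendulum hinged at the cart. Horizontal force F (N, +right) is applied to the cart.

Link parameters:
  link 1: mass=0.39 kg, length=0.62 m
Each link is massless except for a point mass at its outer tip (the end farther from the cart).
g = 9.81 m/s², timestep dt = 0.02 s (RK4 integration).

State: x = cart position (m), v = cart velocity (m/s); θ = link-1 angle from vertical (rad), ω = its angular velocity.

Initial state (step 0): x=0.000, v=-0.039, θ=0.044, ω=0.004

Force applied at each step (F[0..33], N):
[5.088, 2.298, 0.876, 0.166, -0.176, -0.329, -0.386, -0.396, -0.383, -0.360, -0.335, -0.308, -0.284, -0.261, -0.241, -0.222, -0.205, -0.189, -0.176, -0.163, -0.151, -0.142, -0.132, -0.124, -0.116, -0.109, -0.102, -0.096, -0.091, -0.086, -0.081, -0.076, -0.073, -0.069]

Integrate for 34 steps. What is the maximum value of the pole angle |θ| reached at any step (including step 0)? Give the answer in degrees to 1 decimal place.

apply F[0]=+5.088 → step 1: x=0.000, v=0.073, θ=0.042, ω=-0.162
apply F[1]=+2.298 → step 2: x=0.002, v=0.121, θ=0.039, ω=-0.228
apply F[2]=+0.876 → step 3: x=0.005, v=0.138, θ=0.034, ω=-0.244
apply F[3]=+0.166 → step 4: x=0.008, v=0.139, θ=0.029, ω=-0.235
apply F[4]=-0.176 → step 5: x=0.010, v=0.133, θ=0.025, ω=-0.217
apply F[5]=-0.329 → step 6: x=0.013, v=0.124, θ=0.020, ω=-0.194
apply F[6]=-0.386 → step 7: x=0.015, v=0.113, θ=0.017, ω=-0.172
apply F[7]=-0.396 → step 8: x=0.017, v=0.103, θ=0.014, ω=-0.150
apply F[8]=-0.383 → step 9: x=0.019, v=0.093, θ=0.011, ω=-0.131
apply F[9]=-0.360 → step 10: x=0.021, v=0.084, θ=0.008, ω=-0.113
apply F[10]=-0.335 → step 11: x=0.023, v=0.076, θ=0.006, ω=-0.098
apply F[11]=-0.308 → step 12: x=0.024, v=0.068, θ=0.004, ω=-0.084
apply F[12]=-0.284 → step 13: x=0.026, v=0.062, θ=0.003, ω=-0.072
apply F[13]=-0.261 → step 14: x=0.027, v=0.056, θ=0.001, ω=-0.061
apply F[14]=-0.241 → step 15: x=0.028, v=0.050, θ=0.000, ω=-0.052
apply F[15]=-0.222 → step 16: x=0.029, v=0.045, θ=-0.001, ω=-0.044
apply F[16]=-0.205 → step 17: x=0.030, v=0.040, θ=-0.001, ω=-0.037
apply F[17]=-0.189 → step 18: x=0.030, v=0.036, θ=-0.002, ω=-0.031
apply F[18]=-0.176 → step 19: x=0.031, v=0.032, θ=-0.003, ω=-0.026
apply F[19]=-0.163 → step 20: x=0.032, v=0.029, θ=-0.003, ω=-0.021
apply F[20]=-0.151 → step 21: x=0.032, v=0.026, θ=-0.004, ω=-0.017
apply F[21]=-0.142 → step 22: x=0.033, v=0.023, θ=-0.004, ω=-0.014
apply F[22]=-0.132 → step 23: x=0.033, v=0.020, θ=-0.004, ω=-0.011
apply F[23]=-0.124 → step 24: x=0.033, v=0.018, θ=-0.004, ω=-0.008
apply F[24]=-0.116 → step 25: x=0.034, v=0.016, θ=-0.004, ω=-0.006
apply F[25]=-0.109 → step 26: x=0.034, v=0.014, θ=-0.005, ω=-0.004
apply F[26]=-0.102 → step 27: x=0.034, v=0.012, θ=-0.005, ω=-0.002
apply F[27]=-0.096 → step 28: x=0.035, v=0.010, θ=-0.005, ω=-0.001
apply F[28]=-0.091 → step 29: x=0.035, v=0.008, θ=-0.005, ω=0.001
apply F[29]=-0.086 → step 30: x=0.035, v=0.007, θ=-0.005, ω=0.002
apply F[30]=-0.081 → step 31: x=0.035, v=0.005, θ=-0.005, ω=0.002
apply F[31]=-0.076 → step 32: x=0.035, v=0.004, θ=-0.004, ω=0.003
apply F[32]=-0.073 → step 33: x=0.035, v=0.003, θ=-0.004, ω=0.004
apply F[33]=-0.069 → step 34: x=0.035, v=0.001, θ=-0.004, ω=0.004
Max |angle| over trajectory = 0.044 rad = 2.5°.

Answer: 2.5°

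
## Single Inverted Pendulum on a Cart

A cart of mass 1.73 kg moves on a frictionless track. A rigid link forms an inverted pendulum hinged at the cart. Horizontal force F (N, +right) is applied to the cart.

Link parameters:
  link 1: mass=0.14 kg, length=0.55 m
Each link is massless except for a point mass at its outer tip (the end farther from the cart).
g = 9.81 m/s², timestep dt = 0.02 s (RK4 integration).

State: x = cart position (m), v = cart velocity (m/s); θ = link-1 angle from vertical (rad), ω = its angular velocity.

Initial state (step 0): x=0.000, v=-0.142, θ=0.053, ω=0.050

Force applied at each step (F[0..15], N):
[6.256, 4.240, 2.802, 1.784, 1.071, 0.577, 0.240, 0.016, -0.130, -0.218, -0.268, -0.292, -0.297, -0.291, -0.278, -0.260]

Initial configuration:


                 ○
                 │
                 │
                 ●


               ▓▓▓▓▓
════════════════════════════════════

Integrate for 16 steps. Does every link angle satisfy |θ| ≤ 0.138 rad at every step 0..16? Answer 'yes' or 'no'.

apply F[0]=+6.256 → step 1: x=-0.002, v=-0.071, θ=0.053, ω=-0.061
apply F[1]=+4.240 → step 2: x=-0.003, v=-0.022, θ=0.051, ω=-0.130
apply F[2]=+2.802 → step 3: x=-0.003, v=0.009, θ=0.048, ω=-0.169
apply F[3]=+1.784 → step 4: x=-0.003, v=0.029, θ=0.044, ω=-0.189
apply F[4]=+1.071 → step 5: x=-0.002, v=0.041, θ=0.041, ω=-0.195
apply F[5]=+0.577 → step 6: x=-0.001, v=0.047, θ=0.037, ω=-0.192
apply F[6]=+0.240 → step 7: x=-0.000, v=0.049, θ=0.033, ω=-0.184
apply F[7]=+0.016 → step 8: x=0.001, v=0.049, θ=0.029, ω=-0.172
apply F[8]=-0.130 → step 9: x=0.002, v=0.047, θ=0.026, ω=-0.159
apply F[9]=-0.218 → step 10: x=0.003, v=0.044, θ=0.023, ω=-0.145
apply F[10]=-0.268 → step 11: x=0.003, v=0.041, θ=0.020, ω=-0.131
apply F[11]=-0.292 → step 12: x=0.004, v=0.037, θ=0.018, ω=-0.118
apply F[12]=-0.297 → step 13: x=0.005, v=0.033, θ=0.016, ω=-0.105
apply F[13]=-0.291 → step 14: x=0.006, v=0.030, θ=0.014, ω=-0.093
apply F[14]=-0.278 → step 15: x=0.006, v=0.026, θ=0.012, ω=-0.082
apply F[15]=-0.260 → step 16: x=0.007, v=0.023, θ=0.010, ω=-0.073
Max |angle| over trajectory = 0.053 rad; bound = 0.138 → within bound.

Answer: yes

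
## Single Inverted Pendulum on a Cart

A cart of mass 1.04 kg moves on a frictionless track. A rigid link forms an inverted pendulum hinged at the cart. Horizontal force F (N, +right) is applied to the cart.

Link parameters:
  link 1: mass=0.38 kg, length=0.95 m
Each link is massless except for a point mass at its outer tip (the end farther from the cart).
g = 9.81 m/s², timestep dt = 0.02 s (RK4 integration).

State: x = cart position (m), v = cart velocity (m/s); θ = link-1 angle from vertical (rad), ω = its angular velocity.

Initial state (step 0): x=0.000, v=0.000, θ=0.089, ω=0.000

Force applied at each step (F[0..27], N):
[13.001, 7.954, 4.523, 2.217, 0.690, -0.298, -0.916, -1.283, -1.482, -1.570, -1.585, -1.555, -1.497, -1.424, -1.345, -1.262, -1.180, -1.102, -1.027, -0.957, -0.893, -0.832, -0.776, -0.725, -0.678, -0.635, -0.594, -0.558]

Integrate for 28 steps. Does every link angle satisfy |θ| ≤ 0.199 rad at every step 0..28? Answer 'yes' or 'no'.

apply F[0]=+13.001 → step 1: x=0.002, v=0.243, θ=0.087, ω=-0.237
apply F[1]=+7.954 → step 2: x=0.009, v=0.390, θ=0.081, ω=-0.373
apply F[2]=+4.523 → step 3: x=0.017, v=0.471, θ=0.072, ω=-0.443
apply F[3]=+2.217 → step 4: x=0.027, v=0.509, θ=0.063, ω=-0.469
apply F[4]=+0.690 → step 5: x=0.037, v=0.518, θ=0.054, ω=-0.466
apply F[5]=-0.298 → step 6: x=0.048, v=0.509, θ=0.045, ω=-0.446
apply F[6]=-0.916 → step 7: x=0.058, v=0.488, θ=0.036, ω=-0.416
apply F[7]=-1.283 → step 8: x=0.067, v=0.462, θ=0.028, ω=-0.381
apply F[8]=-1.482 → step 9: x=0.076, v=0.431, θ=0.021, ω=-0.345
apply F[9]=-1.570 → step 10: x=0.084, v=0.400, θ=0.014, ω=-0.308
apply F[10]=-1.585 → step 11: x=0.092, v=0.369, θ=0.009, ω=-0.273
apply F[11]=-1.555 → step 12: x=0.099, v=0.338, θ=0.004, ω=-0.239
apply F[12]=-1.497 → step 13: x=0.106, v=0.309, θ=-0.001, ω=-0.209
apply F[13]=-1.424 → step 14: x=0.112, v=0.282, θ=-0.005, ω=-0.181
apply F[14]=-1.345 → step 15: x=0.117, v=0.257, θ=-0.008, ω=-0.155
apply F[15]=-1.262 → step 16: x=0.122, v=0.233, θ=-0.011, ω=-0.133
apply F[16]=-1.180 → step 17: x=0.126, v=0.211, θ=-0.014, ω=-0.112
apply F[17]=-1.102 → step 18: x=0.130, v=0.191, θ=-0.016, ω=-0.094
apply F[18]=-1.027 → step 19: x=0.134, v=0.173, θ=-0.017, ω=-0.078
apply F[19]=-0.957 → step 20: x=0.137, v=0.156, θ=-0.019, ω=-0.063
apply F[20]=-0.893 → step 21: x=0.140, v=0.140, θ=-0.020, ω=-0.051
apply F[21]=-0.832 → step 22: x=0.143, v=0.125, θ=-0.021, ω=-0.040
apply F[22]=-0.776 → step 23: x=0.145, v=0.112, θ=-0.021, ω=-0.030
apply F[23]=-0.725 → step 24: x=0.147, v=0.099, θ=-0.022, ω=-0.021
apply F[24]=-0.678 → step 25: x=0.149, v=0.088, θ=-0.022, ω=-0.014
apply F[25]=-0.635 → step 26: x=0.151, v=0.077, θ=-0.023, ω=-0.007
apply F[26]=-0.594 → step 27: x=0.152, v=0.068, θ=-0.023, ω=-0.002
apply F[27]=-0.558 → step 28: x=0.154, v=0.059, θ=-0.023, ω=0.003
Max |angle| over trajectory = 0.089 rad; bound = 0.199 → within bound.

Answer: yes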